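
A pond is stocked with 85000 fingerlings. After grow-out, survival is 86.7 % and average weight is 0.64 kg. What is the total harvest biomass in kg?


Survivors = 85000 * 86.7/100 = 73695 fish
Harvest biomass = survivors * W_f = 73695 * 0.64 = 47164.8 kg

47164.8 kg


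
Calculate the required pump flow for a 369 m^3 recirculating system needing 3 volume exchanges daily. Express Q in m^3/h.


Daily recirculation volume = 369 m^3 * 3 = 1107 m^3/day
Flow rate Q = daily volume / 24 h = 1107 / 24 = 46.125 m^3/h

46.125 m^3/h


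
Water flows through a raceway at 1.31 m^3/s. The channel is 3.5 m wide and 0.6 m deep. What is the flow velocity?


Cross-sectional area = W * d = 3.5 * 0.6 = 2.1 m^2
Velocity = Q / A = 1.31 / 2.1 = 0.62381 m/s

0.62381 m/s


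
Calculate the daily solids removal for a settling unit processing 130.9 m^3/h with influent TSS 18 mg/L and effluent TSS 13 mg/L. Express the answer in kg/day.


Concentration drop: TSS_in - TSS_out = 18 - 13 = 5 mg/L
Hourly solids removed = Q * dTSS = 130.9 m^3/h * 5 mg/L = 654.5 g/h  (m^3/h * mg/L = g/h)
Daily solids removed = 654.5 * 24 = 15708 g/day
Convert g to kg: 15708 / 1000 = 15.708 kg/day

15.708 kg/day


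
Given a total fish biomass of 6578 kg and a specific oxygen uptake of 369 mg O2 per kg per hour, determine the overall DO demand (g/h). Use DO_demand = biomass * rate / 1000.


Total O2 consumption (mg/h) = 6578 kg * 369 mg/(kg*h) = 2427282 mg/h
Convert to g/h: 2427282 / 1000 = 2427.282 g/h

2427.282 g/h


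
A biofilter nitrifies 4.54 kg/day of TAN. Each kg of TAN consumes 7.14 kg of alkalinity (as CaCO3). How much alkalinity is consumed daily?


Alkalinity factor: 7.14 kg CaCO3 consumed per kg TAN nitrified
alk = 4.54 kg TAN * 7.14 = 32.4156 kg CaCO3/day

32.4156 kg CaCO3/day


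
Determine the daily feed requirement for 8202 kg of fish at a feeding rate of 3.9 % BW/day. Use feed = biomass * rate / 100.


Feeding rate fraction = 3.9% / 100 = 0.039
Daily feed = 8202 kg * 0.039 = 319.878 kg/day

319.878 kg/day


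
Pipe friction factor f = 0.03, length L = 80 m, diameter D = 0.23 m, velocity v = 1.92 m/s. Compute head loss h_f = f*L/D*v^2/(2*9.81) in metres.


v^2 = 1.92^2 = 3.6864 m^2/s^2
L/D = 80/0.23 = 347.82609
h_f = f*(L/D)*v^2/(2g) = 0.03 * 347.82609 * 3.6864 / 19.62 = 1.96059 m

1.96059 m


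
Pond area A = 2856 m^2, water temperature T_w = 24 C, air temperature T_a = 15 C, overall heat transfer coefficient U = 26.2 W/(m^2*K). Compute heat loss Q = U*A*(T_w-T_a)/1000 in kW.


Temperature difference dT = 24 - 15 = 9 K
Heat loss (W) = U * A * dT = 26.2 * 2856 * 9 = 673444.8 W
Convert to kW: 673444.8 / 1000 = 673.4448 kW

673.4448 kW


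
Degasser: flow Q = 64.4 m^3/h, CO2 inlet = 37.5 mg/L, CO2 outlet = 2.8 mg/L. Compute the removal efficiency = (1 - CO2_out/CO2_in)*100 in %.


CO2_out / CO2_in = 2.8 / 37.5 = 0.074666667
Fraction remaining = 0.074666667
efficiency = (1 - 0.074666667) * 100 = 92.5333 %

92.5333 %


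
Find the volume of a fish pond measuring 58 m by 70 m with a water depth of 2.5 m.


Base area = L * W = 58 * 70 = 4060 m^2
Volume = area * depth = 4060 * 2.5 = 10150 m^3

10150 m^3


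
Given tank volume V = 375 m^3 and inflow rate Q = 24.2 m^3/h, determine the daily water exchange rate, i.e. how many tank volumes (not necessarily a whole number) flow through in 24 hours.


Daily flow volume = 24.2 m^3/h * 24 h = 580.8 m^3/day
Exchanges = daily flow / tank volume = 580.8 / 375 = 1.5488 exchanges/day

1.5488 exchanges/day


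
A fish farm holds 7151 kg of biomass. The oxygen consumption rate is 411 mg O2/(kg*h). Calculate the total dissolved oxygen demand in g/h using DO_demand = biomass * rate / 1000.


Total O2 consumption (mg/h) = 7151 kg * 411 mg/(kg*h) = 2939061 mg/h
Convert to g/h: 2939061 / 1000 = 2939.061 g/h

2939.061 g/h


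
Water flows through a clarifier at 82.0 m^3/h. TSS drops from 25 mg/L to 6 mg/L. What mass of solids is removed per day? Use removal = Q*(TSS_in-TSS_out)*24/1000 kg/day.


Concentration drop: TSS_in - TSS_out = 25 - 6 = 19 mg/L
Hourly solids removed = Q * dTSS = 82.0 m^3/h * 19 mg/L = 1558 g/h  (m^3/h * mg/L = g/h)
Daily solids removed = 1558 * 24 = 37392 g/day
Convert g to kg: 37392 / 1000 = 37.392 kg/day

37.392 kg/day


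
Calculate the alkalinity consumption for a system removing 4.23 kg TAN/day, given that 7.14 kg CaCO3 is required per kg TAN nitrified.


Alkalinity factor: 7.14 kg CaCO3 consumed per kg TAN nitrified
alk = 4.23 kg TAN * 7.14 = 30.2022 kg CaCO3/day

30.2022 kg CaCO3/day


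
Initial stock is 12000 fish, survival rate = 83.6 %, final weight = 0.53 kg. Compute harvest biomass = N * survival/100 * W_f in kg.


Survivors = 12000 * 83.6/100 = 10032 fish
Harvest biomass = survivors * W_f = 10032 * 0.53 = 5316.96 kg

5316.96 kg


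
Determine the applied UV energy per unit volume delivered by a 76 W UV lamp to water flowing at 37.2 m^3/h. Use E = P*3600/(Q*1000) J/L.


Energy delivered per hour = 76 W * 3600 s = 273600 J/h
Volume treated per hour = 37.2 m^3/h * 1000 = 37200 L/h
dose = 273600 / 37200 = 7.35484 J/L

7.35484 J/L


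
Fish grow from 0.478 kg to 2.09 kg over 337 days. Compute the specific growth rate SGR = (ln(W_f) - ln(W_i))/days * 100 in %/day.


ln(W_f) = ln(2.09) = 0.73716407
ln(W_i) = ln(0.478) = -0.73814455
ln(W_f) - ln(W_i) = 0.73716407 - -0.73814455 = 1.4753086
SGR = 1.4753086 / 337 * 100 = 0.437777 %/day

0.437777 %/day


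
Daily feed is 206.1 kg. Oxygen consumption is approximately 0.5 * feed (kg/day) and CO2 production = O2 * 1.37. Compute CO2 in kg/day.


O2 = 206.1 * 0.5 = 103.05
CO2 = 103.05 * 1.37 = 141.1785

141.1785 kg/day


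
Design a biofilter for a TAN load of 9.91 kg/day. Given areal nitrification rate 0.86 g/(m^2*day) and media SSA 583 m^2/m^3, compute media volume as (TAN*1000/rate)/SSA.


A = 9.91*1000 / 0.86 = 11523.256 m^2
V = 11523.256 / 583 = 19.7654

19.7654 m^3


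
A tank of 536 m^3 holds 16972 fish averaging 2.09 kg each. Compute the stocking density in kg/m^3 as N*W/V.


Total biomass = 16972 fish * 2.09 kg = 35471.48 kg
Density = total biomass / volume = 35471.48 / 536 = 66.1781 kg/m^3

66.1781 kg/m^3


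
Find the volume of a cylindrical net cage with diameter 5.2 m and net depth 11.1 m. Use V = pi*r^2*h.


r = d/2 = 5.2/2 = 2.6 m
Base area = pi*r^2 = pi*2.6^2 = 21.237166 m^2
Volume = 21.237166 * 11.1 = 235.733 m^3

235.733 m^3


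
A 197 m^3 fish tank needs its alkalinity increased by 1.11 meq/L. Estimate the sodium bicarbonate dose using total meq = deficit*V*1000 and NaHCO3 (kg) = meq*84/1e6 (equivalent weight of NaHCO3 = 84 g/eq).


Tank volume in L = 197 m^3 * 1000 = 197000 L
Total meq required = 1.11 meq/L * 197000 L = 218670 meq
NaHCO3 mass = 218670 meq * 84 mg/meq / 1e6 = 18.3683 kg

18.3683 kg


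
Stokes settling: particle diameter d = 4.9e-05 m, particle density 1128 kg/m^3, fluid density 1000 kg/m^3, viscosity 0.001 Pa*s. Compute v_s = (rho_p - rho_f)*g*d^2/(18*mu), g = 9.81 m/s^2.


Density difference: rho_p - rho_f = 1128 - 1000 = 128 kg/m^3
d^2 = (4.9e-05)^2 = 2.401e-09 m^2
Numerator = (rho_p - rho_f) * g * d^2 = 128 * 9.81 * 2.401e-09 = 3.0148877e-06
Denominator = 18 * mu = 18 * 0.001 = 0.018
v_s = 3.0148877e-06 / 0.018 = 1.67494e-04 m/s
Check: Re = rho_f * v_s * d / mu = 1000 * 1.67494e-04 * 4.9e-05 / 0.001 = 0.00821 < 1, so Stokes' law applies.

1.67494e-04 m/s


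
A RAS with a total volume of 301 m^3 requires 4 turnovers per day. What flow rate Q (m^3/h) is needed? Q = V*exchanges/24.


Daily recirculation volume = 301 m^3 * 4 = 1204 m^3/day
Flow rate Q = daily volume / 24 h = 1204 / 24 = 50.1667 m^3/h

50.1667 m^3/h


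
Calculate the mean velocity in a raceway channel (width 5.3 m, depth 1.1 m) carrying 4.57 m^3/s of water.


Cross-sectional area = W * d = 5.3 * 1.1 = 5.83 m^2
Velocity = Q / A = 4.57 / 5.83 = 0.783877 m/s

0.783877 m/s


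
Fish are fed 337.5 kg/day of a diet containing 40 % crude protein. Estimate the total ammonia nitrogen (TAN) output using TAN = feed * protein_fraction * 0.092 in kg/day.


Protein in feed = 337.5 * 40/100 = 135 kg/day
TAN = protein * 0.092 = 135 * 0.092 = 12.42 kg/day

12.42 kg/day


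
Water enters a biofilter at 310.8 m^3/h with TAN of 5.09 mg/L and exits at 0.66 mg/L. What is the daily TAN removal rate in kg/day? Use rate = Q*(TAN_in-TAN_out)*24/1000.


Concentration drop: TAN_in - TAN_out = 5.09 - 0.66 = 4.43 mg/L
Hourly TAN removed = Q * dTAN = 310.8 m^3/h * 4.43 mg/L = 1376.844 g/h  (m^3/h * mg/L = g/h)
Daily TAN removed = 1376.844 * 24 = 33044.256 g/day
Convert to kg/day: 33044.256 / 1000 = 33.044256 kg/day

33.044256 kg/day


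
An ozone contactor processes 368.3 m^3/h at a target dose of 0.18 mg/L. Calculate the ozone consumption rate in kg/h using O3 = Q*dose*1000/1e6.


O3 demand (mg/h) = Q * dose * 1000 = 368.3 * 0.18 * 1000 = 66294 mg/h
Convert mg to kg: 66294 / 1e6 = 0.066294 kg/h

0.066294 kg/h


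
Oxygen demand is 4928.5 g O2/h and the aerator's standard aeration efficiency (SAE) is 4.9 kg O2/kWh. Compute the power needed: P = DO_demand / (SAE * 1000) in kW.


SAE in g O2/kWh = 4.9 * 1000 = 4900 g/kWh
P = DO_demand / SAE_g = 4928.5 / 4900 = 1.00582 kW

1.00582 kW


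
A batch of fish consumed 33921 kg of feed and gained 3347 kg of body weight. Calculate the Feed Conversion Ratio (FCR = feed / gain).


FCR = feed consumed / weight gained
FCR = 33921 kg / 3347 kg = 10.1347

10.1347


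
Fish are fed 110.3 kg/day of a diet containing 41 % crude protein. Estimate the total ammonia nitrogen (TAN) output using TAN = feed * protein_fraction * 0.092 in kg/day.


Protein in feed = 110.3 * 41/100 = 45.223 kg/day
TAN = protein * 0.092 = 45.223 * 0.092 = 4.160516 kg/day

4.160516 kg/day


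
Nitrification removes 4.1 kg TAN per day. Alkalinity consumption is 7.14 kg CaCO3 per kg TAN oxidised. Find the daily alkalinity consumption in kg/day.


Alkalinity factor: 7.14 kg CaCO3 consumed per kg TAN nitrified
alk = 4.1 kg TAN * 7.14 = 29.274 kg CaCO3/day

29.274 kg CaCO3/day


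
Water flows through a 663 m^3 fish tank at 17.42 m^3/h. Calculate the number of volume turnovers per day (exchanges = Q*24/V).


Daily flow volume = 17.42 m^3/h * 24 h = 418.08 m^3/day
Exchanges = daily flow / tank volume = 418.08 / 663 = 0.630588 exchanges/day

0.630588 exchanges/day


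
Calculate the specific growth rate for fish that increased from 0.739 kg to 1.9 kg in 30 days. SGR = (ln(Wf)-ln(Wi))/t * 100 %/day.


ln(W_f) = ln(1.9) = 0.64185389
ln(W_i) = ln(0.739) = -0.30245736
ln(W_f) - ln(W_i) = 0.64185389 - -0.30245736 = 0.94431125
SGR = 0.94431125 / 30 * 100 = 3.1477 %/day

3.1477 %/day


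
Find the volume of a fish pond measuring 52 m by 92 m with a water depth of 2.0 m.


Base area = L * W = 52 * 92 = 4784 m^2
Volume = area * depth = 4784 * 2.0 = 9568 m^3

9568 m^3


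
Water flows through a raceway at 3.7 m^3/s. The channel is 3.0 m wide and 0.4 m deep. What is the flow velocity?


Cross-sectional area = W * d = 3.0 * 0.4 = 1.2 m^2
Velocity = Q / A = 3.7 / 1.2 = 3.08333 m/s

3.08333 m/s


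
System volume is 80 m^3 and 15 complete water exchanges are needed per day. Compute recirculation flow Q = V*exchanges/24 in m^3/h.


Daily recirculation volume = 80 m^3 * 15 = 1200 m^3/day
Flow rate Q = daily volume / 24 h = 1200 / 24 = 50 m^3/h

50 m^3/h


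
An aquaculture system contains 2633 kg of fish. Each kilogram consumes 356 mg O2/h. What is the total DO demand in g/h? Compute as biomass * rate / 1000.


Total O2 consumption (mg/h) = 2633 kg * 356 mg/(kg*h) = 937348 mg/h
Convert to g/h: 937348 / 1000 = 937.348 g/h

937.348 g/h


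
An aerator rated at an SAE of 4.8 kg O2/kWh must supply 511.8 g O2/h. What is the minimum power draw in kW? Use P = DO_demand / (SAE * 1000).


SAE in g O2/kWh = 4.8 * 1000 = 4800 g/kWh
P = DO_demand / SAE_g = 511.8 / 4800 = 0.106625 kW

0.106625 kW


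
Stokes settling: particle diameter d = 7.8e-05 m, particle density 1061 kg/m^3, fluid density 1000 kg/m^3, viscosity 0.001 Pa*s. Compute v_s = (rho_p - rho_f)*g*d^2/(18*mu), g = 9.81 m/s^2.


Density difference: rho_p - rho_f = 1061 - 1000 = 61 kg/m^3
d^2 = (7.8e-05)^2 = 6.084e-09 m^2
Numerator = (rho_p - rho_f) * g * d^2 = 61 * 9.81 * 6.084e-09 = 3.6407264e-06
Denominator = 18 * mu = 18 * 0.001 = 0.018
v_s = 3.6407264e-06 / 0.018 = 2.02263e-04 m/s
Check: Re = rho_f * v_s * d / mu = 1000 * 2.02263e-04 * 7.8e-05 / 0.001 = 0.0158 < 1, so Stokes' law applies.

2.02263e-04 m/s


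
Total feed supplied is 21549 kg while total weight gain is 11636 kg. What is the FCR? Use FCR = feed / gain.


FCR = feed consumed / weight gained
FCR = 21549 kg / 11636 kg = 1.85193

1.85193


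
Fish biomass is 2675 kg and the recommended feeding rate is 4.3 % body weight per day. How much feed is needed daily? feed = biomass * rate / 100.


Feeding rate fraction = 4.3% / 100 = 0.043
Daily feed = 2675 kg * 0.043 = 115.025 kg/day

115.025 kg/day


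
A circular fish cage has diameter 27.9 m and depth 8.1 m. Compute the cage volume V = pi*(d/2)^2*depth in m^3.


r = d/2 = 27.9/2 = 13.95 m
Base area = pi*r^2 = pi*13.95^2 = 611.36178 m^2
Volume = 611.36178 * 8.1 = 4952.03 m^3

4952.03 m^3


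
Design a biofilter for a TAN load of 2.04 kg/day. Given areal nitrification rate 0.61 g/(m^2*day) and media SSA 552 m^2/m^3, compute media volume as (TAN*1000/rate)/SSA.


A = 2.04*1000 / 0.61 = 3344.2623 m^2
V = 3344.2623 / 552 = 6.05845

6.05845 m^3


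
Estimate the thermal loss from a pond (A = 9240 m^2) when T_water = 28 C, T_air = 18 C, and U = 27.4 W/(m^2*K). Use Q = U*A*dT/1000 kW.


Temperature difference dT = 28 - 18 = 10 K
Heat loss (W) = U * A * dT = 27.4 * 9240 * 10 = 2531760 W
Convert to kW: 2531760 / 1000 = 2531.76 kW

2531.76 kW


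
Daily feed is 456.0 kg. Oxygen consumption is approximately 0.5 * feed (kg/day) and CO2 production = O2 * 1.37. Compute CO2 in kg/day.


O2 = 456.0 * 0.5 = 228
CO2 = 228 * 1.37 = 312.36

312.36 kg/day


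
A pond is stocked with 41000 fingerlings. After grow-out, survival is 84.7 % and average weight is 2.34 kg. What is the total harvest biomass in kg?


Survivors = 41000 * 84.7/100 = 34727 fish
Harvest biomass = survivors * W_f = 34727 * 2.34 = 81261.18 kg

81261.18 kg


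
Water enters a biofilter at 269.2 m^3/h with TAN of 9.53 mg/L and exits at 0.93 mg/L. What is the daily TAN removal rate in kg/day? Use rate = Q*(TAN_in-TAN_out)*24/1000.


Concentration drop: TAN_in - TAN_out = 9.53 - 0.93 = 8.6 mg/L
Hourly TAN removed = Q * dTAN = 269.2 m^3/h * 8.6 mg/L = 2315.12 g/h  (m^3/h * mg/L = g/h)
Daily TAN removed = 2315.12 * 24 = 55562.88 g/day
Convert to kg/day: 55562.88 / 1000 = 55.56288 kg/day

55.56288 kg/day


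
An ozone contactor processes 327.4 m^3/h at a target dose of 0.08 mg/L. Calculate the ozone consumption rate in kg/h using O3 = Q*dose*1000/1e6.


O3 demand (mg/h) = Q * dose * 1000 = 327.4 * 0.08 * 1000 = 26192 mg/h
Convert mg to kg: 26192 / 1e6 = 0.026192 kg/h

0.026192 kg/h


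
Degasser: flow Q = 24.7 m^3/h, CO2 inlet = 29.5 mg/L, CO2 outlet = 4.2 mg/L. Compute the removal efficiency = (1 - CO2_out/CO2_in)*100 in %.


CO2_out / CO2_in = 4.2 / 29.5 = 0.14237288
Fraction remaining = 0.14237288
efficiency = (1 - 0.14237288) * 100 = 85.7627 %

85.7627 %


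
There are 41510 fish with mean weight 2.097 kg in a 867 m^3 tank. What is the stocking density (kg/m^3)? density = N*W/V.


Total biomass = 41510 fish * 2.097 kg = 87046.47 kg
Density = total biomass / volume = 87046.47 / 867 = 100.4 kg/m^3

100.4 kg/m^3


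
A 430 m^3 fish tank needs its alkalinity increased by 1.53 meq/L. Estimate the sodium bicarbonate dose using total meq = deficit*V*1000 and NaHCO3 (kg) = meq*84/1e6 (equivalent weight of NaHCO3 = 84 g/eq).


Tank volume in L = 430 m^3 * 1000 = 430000 L
Total meq required = 1.53 meq/L * 430000 L = 657900 meq
NaHCO3 mass = 657900 meq * 84 mg/meq / 1e6 = 55.2636 kg

55.2636 kg


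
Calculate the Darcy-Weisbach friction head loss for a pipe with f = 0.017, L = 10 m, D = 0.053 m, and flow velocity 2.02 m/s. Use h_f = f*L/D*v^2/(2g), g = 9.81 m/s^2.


v^2 = 2.02^2 = 4.0804 m^2/s^2
L/D = 10/0.053 = 188.67925
h_f = f*(L/D)*v^2/(2g) = 0.017 * 188.67925 * 4.0804 / 19.62 = 0.667078 m

0.667078 m


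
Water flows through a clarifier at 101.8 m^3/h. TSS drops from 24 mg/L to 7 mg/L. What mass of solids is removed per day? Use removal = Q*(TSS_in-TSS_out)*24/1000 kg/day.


Concentration drop: TSS_in - TSS_out = 24 - 7 = 17 mg/L
Hourly solids removed = Q * dTSS = 101.8 m^3/h * 17 mg/L = 1730.6 g/h  (m^3/h * mg/L = g/h)
Daily solids removed = 1730.6 * 24 = 41534.4 g/day
Convert g to kg: 41534.4 / 1000 = 41.5344 kg/day

41.5344 kg/day


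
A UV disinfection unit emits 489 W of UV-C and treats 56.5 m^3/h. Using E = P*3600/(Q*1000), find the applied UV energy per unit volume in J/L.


Energy delivered per hour = 489 W * 3600 s = 1760400 J/h
Volume treated per hour = 56.5 m^3/h * 1000 = 56500 L/h
dose = 1760400 / 56500 = 31.1575 J/L

31.1575 J/L


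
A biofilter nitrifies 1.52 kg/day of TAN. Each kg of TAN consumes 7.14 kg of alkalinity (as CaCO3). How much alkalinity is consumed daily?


Alkalinity factor: 7.14 kg CaCO3 consumed per kg TAN nitrified
alk = 1.52 kg TAN * 7.14 = 10.8528 kg CaCO3/day

10.8528 kg CaCO3/day


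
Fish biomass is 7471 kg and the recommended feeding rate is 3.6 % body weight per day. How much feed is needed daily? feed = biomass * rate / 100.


Feeding rate fraction = 3.6% / 100 = 0.036
Daily feed = 7471 kg * 0.036 = 268.956 kg/day

268.956 kg/day


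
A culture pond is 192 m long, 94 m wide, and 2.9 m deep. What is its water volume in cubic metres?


Base area = L * W = 192 * 94 = 18048 m^2
Volume = area * depth = 18048 * 2.9 = 52339.2 m^3

52339.2 m^3


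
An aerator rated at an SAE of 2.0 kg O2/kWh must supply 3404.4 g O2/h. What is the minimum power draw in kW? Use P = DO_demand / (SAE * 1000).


SAE in g O2/kWh = 2.0 * 1000 = 2000 g/kWh
P = DO_demand / SAE_g = 3404.4 / 2000 = 1.7022 kW

1.7022 kW


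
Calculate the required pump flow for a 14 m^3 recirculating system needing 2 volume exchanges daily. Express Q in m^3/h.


Daily recirculation volume = 14 m^3 * 2 = 28 m^3/day
Flow rate Q = daily volume / 24 h = 28 / 24 = 1.16667 m^3/h

1.16667 m^3/h


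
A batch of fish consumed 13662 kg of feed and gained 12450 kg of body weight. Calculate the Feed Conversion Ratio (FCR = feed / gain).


FCR = feed consumed / weight gained
FCR = 13662 kg / 12450 kg = 1.09735

1.09735


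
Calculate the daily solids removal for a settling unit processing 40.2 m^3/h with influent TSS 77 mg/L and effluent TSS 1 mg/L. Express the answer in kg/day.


Concentration drop: TSS_in - TSS_out = 77 - 1 = 76 mg/L
Hourly solids removed = Q * dTSS = 40.2 m^3/h * 76 mg/L = 3055.2 g/h  (m^3/h * mg/L = g/h)
Daily solids removed = 3055.2 * 24 = 73324.8 g/day
Convert g to kg: 73324.8 / 1000 = 73.3248 kg/day

73.3248 kg/day


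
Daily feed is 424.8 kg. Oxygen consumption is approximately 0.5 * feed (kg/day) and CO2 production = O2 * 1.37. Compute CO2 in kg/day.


O2 = 424.8 * 0.5 = 212.4
CO2 = 212.4 * 1.37 = 290.988

290.988 kg/day


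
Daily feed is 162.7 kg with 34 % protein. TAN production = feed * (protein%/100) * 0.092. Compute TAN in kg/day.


Protein in feed = 162.7 * 34/100 = 55.318 kg/day
TAN = protein * 0.092 = 55.318 * 0.092 = 5.089256 kg/day

5.089256 kg/day


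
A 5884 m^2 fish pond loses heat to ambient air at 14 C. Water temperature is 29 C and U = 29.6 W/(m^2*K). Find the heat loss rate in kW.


Temperature difference dT = 29 - 14 = 15 K
Heat loss (W) = U * A * dT = 29.6 * 5884 * 15 = 2612496 W
Convert to kW: 2612496 / 1000 = 2612.496 kW

2612.496 kW


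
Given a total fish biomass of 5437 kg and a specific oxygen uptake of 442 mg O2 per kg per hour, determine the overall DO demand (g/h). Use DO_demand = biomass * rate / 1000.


Total O2 consumption (mg/h) = 5437 kg * 442 mg/(kg*h) = 2403154 mg/h
Convert to g/h: 2403154 / 1000 = 2403.154 g/h

2403.154 g/h


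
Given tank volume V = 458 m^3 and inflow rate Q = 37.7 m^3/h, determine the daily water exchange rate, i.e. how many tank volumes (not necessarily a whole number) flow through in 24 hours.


Daily flow volume = 37.7 m^3/h * 24 h = 904.8 m^3/day
Exchanges = daily flow / tank volume = 904.8 / 458 = 1.97555 exchanges/day

1.97555 exchanges/day


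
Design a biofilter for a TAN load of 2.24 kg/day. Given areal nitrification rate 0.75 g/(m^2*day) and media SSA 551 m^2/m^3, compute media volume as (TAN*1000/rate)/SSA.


A = 2.24*1000 / 0.75 = 2986.6667 m^2
V = 2986.6667 / 551 = 5.42045

5.42045 m^3


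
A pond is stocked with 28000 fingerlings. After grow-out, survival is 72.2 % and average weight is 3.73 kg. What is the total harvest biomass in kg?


Survivors = 28000 * 72.2/100 = 20216 fish
Harvest biomass = survivors * W_f = 20216 * 3.73 = 75405.68 kg

75405.68 kg


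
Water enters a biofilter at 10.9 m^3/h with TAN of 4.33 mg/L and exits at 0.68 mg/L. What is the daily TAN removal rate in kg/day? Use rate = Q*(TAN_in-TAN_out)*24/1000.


Concentration drop: TAN_in - TAN_out = 4.33 - 0.68 = 3.65 mg/L
Hourly TAN removed = Q * dTAN = 10.9 m^3/h * 3.65 mg/L = 39.785 g/h  (m^3/h * mg/L = g/h)
Daily TAN removed = 39.785 * 24 = 954.84 g/day
Convert to kg/day: 954.84 / 1000 = 0.95484 kg/day

0.95484 kg/day


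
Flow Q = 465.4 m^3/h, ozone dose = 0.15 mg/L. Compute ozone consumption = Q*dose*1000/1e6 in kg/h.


O3 demand (mg/h) = Q * dose * 1000 = 465.4 * 0.15 * 1000 = 69810 mg/h
Convert mg to kg: 69810 / 1e6 = 0.06981 kg/h

0.06981 kg/h


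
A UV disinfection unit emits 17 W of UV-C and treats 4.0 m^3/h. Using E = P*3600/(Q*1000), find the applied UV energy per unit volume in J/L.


Energy delivered per hour = 17 W * 3600 s = 61200 J/h
Volume treated per hour = 4.0 m^3/h * 1000 = 4000 L/h
dose = 61200 / 4000 = 15.3 J/L

15.3 J/L


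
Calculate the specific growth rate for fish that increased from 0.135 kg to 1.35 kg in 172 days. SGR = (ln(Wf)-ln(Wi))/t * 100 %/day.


ln(W_f) = ln(1.35) = 0.30010459
ln(W_i) = ln(0.135) = -2.0024805
ln(W_f) - ln(W_i) = 0.30010459 - -2.0024805 = 2.3025851
SGR = 2.3025851 / 172 * 100 = 1.33871 %/day

1.33871 %/day


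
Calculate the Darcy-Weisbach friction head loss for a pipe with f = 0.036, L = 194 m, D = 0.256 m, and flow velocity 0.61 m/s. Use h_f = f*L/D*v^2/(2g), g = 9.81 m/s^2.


v^2 = 0.61^2 = 0.3721 m^2/s^2
L/D = 194/0.256 = 757.8125
h_f = f*(L/D)*v^2/(2g) = 0.036 * 757.8125 * 0.3721 / 19.62 = 0.517398 m

0.517398 m


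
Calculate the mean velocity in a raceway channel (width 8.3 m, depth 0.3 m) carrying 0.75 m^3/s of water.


Cross-sectional area = W * d = 8.3 * 0.3 = 2.49 m^2
Velocity = Q / A = 0.75 / 2.49 = 0.301205 m/s

0.301205 m/s


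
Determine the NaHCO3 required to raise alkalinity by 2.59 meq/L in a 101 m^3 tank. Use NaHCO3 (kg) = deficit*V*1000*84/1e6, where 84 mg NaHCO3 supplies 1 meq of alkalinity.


Tank volume in L = 101 m^3 * 1000 = 101000 L
Total meq required = 2.59 meq/L * 101000 L = 261590 meq
NaHCO3 mass = 261590 meq * 84 mg/meq / 1e6 = 21.9736 kg

21.9736 kg


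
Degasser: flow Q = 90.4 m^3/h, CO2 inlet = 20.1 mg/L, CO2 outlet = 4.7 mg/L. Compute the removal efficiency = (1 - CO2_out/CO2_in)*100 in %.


CO2_out / CO2_in = 4.7 / 20.1 = 0.23383085
Fraction remaining = 0.23383085
efficiency = (1 - 0.23383085) * 100 = 76.6169 %

76.6169 %


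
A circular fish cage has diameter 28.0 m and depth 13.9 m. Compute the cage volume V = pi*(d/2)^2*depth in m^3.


r = d/2 = 28.0/2 = 14 m
Base area = pi*r^2 = pi*14^2 = 615.75216 m^2
Volume = 615.75216 * 13.9 = 8558.96 m^3

8558.96 m^3


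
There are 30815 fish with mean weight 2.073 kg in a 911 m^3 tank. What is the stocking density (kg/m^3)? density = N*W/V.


Total biomass = 30815 fish * 2.073 kg = 63879.495 kg
Density = total biomass / volume = 63879.495 / 911 = 70.1202 kg/m^3

70.1202 kg/m^3


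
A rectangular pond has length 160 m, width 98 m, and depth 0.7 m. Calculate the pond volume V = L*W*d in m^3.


Base area = L * W = 160 * 98 = 15680 m^2
Volume = area * depth = 15680 * 0.7 = 10976 m^3

10976 m^3


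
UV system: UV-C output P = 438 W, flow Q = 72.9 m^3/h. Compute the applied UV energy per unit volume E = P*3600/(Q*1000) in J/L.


Energy delivered per hour = 438 W * 3600 s = 1576800 J/h
Volume treated per hour = 72.9 m^3/h * 1000 = 72900 L/h
dose = 1576800 / 72900 = 21.6296 J/L

21.6296 J/L


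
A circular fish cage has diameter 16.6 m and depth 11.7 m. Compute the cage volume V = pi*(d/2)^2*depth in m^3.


r = d/2 = 16.6/2 = 8.3 m
Base area = pi*r^2 = pi*8.3^2 = 216.42432 m^2
Volume = 216.42432 * 11.7 = 2532.16 m^3

2532.16 m^3


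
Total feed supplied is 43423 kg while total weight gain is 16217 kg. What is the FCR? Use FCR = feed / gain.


FCR = feed consumed / weight gained
FCR = 43423 kg / 16217 kg = 2.67762

2.67762


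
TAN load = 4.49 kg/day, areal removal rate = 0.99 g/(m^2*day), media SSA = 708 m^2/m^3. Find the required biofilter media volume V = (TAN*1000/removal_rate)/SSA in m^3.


A = 4.49*1000 / 0.99 = 4535.3535 m^2
V = 4535.3535 / 708 = 6.40587

6.40587 m^3


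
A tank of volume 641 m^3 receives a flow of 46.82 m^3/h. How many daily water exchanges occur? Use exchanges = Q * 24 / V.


Daily flow volume = 46.82 m^3/h * 24 h = 1123.68 m^3/day
Exchanges = daily flow / tank volume = 1123.68 / 641 = 1.75301 exchanges/day

1.75301 exchanges/day


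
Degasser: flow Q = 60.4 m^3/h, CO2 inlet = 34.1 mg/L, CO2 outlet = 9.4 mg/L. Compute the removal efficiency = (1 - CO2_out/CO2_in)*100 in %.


CO2_out / CO2_in = 9.4 / 34.1 = 0.27565982
Fraction remaining = 0.27565982
efficiency = (1 - 0.27565982) * 100 = 72.434 %

72.434 %


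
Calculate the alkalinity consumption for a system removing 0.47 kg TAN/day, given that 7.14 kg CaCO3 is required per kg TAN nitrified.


Alkalinity factor: 7.14 kg CaCO3 consumed per kg TAN nitrified
alk = 0.47 kg TAN * 7.14 = 3.3558 kg CaCO3/day

3.3558 kg CaCO3/day


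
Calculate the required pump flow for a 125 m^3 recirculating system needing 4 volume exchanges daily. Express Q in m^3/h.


Daily recirculation volume = 125 m^3 * 4 = 500 m^3/day
Flow rate Q = daily volume / 24 h = 500 / 24 = 20.8333 m^3/h

20.8333 m^3/h


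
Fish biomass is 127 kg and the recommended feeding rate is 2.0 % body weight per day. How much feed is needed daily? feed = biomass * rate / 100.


Feeding rate fraction = 2.0% / 100 = 0.02
Daily feed = 127 kg * 0.02 = 2.54 kg/day

2.54 kg/day


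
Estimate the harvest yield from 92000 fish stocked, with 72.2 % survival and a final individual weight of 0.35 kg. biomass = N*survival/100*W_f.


Survivors = 92000 * 72.2/100 = 66424 fish
Harvest biomass = survivors * W_f = 66424 * 0.35 = 23248.4 kg

23248.4 kg


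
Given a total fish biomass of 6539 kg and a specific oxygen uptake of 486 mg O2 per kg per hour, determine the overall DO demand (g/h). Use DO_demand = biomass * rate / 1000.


Total O2 consumption (mg/h) = 6539 kg * 486 mg/(kg*h) = 3177954 mg/h
Convert to g/h: 3177954 / 1000 = 3177.954 g/h

3177.954 g/h


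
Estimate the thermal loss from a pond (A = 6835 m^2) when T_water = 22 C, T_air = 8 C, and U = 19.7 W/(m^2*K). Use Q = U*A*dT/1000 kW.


Temperature difference dT = 22 - 8 = 14 K
Heat loss (W) = U * A * dT = 19.7 * 6835 * 14 = 1885093 W
Convert to kW: 1885093 / 1000 = 1885.093 kW

1885.093 kW


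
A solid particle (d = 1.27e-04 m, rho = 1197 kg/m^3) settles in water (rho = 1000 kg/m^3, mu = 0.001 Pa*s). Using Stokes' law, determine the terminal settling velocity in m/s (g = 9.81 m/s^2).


Density difference: rho_p - rho_f = 1197 - 1000 = 197 kg/m^3
d^2 = (1.27e-04)^2 = 1.6129e-08 m^2
Numerator = (rho_p - rho_f) * g * d^2 = 197 * 9.81 * 1.6129e-08 = 3.1170422e-05
Denominator = 18 * mu = 18 * 0.001 = 0.018
v_s = 3.1170422e-05 / 0.018 = 0.00173169 m/s
Check: Re = rho_f * v_s * d / mu = 1000 * 0.00173169 * 1.27e-04 / 0.001 = 0.22 < 1, so Stokes' law applies.

0.00173169 m/s


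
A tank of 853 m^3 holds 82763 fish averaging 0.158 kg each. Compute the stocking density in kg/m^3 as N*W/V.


Total biomass = 82763 fish * 0.158 kg = 13076.554 kg
Density = total biomass / volume = 13076.554 / 853 = 15.3301 kg/m^3

15.3301 kg/m^3


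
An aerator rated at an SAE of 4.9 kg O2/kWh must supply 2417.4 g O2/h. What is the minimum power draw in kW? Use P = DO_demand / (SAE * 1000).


SAE in g O2/kWh = 4.9 * 1000 = 4900 g/kWh
P = DO_demand / SAE_g = 2417.4 / 4900 = 0.493347 kW

0.493347 kW


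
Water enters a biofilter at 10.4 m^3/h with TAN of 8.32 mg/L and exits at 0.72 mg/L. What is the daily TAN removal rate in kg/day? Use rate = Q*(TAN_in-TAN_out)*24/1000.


Concentration drop: TAN_in - TAN_out = 8.32 - 0.72 = 7.6 mg/L
Hourly TAN removed = Q * dTAN = 10.4 m^3/h * 7.6 mg/L = 79.04 g/h  (m^3/h * mg/L = g/h)
Daily TAN removed = 79.04 * 24 = 1896.96 g/day
Convert to kg/day: 1896.96 / 1000 = 1.89696 kg/day

1.89696 kg/day


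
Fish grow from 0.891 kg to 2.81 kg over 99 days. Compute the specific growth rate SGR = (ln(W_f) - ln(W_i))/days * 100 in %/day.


ln(W_f) = ln(2.81) = 1.0331845
ln(W_i) = ln(0.891) = -0.11541085
ln(W_f) - ln(W_i) = 1.0331845 - -0.11541085 = 1.1485953
SGR = 1.1485953 / 99 * 100 = 1.1602 %/day

1.1602 %/day


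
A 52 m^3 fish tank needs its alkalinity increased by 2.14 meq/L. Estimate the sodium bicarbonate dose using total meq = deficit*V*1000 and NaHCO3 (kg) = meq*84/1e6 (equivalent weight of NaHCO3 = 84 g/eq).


Tank volume in L = 52 m^3 * 1000 = 52000 L
Total meq required = 2.14 meq/L * 52000 L = 111280 meq
NaHCO3 mass = 111280 meq * 84 mg/meq / 1e6 = 9.34752 kg

9.34752 kg


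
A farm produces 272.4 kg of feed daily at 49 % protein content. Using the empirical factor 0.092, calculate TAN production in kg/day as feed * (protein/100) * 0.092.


Protein in feed = 272.4 * 49/100 = 133.476 kg/day
TAN = protein * 0.092 = 133.476 * 0.092 = 12.279792 kg/day

12.279792 kg/day


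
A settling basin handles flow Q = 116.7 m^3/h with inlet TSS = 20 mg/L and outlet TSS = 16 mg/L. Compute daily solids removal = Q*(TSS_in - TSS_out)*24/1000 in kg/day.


Concentration drop: TSS_in - TSS_out = 20 - 16 = 4 mg/L
Hourly solids removed = Q * dTSS = 116.7 m^3/h * 4 mg/L = 466.8 g/h  (m^3/h * mg/L = g/h)
Daily solids removed = 466.8 * 24 = 11203.2 g/day
Convert g to kg: 11203.2 / 1000 = 11.2032 kg/day

11.2032 kg/day


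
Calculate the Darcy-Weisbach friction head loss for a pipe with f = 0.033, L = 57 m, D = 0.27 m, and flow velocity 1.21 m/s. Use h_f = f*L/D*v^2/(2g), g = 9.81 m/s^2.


v^2 = 1.21^2 = 1.4641 m^2/s^2
L/D = 57/0.27 = 211.11111
h_f = f*(L/D)*v^2/(2g) = 0.033 * 211.11111 * 1.4641 / 19.62 = 0.519872 m

0.519872 m


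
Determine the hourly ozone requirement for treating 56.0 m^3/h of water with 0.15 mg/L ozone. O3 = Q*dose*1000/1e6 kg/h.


O3 demand (mg/h) = Q * dose * 1000 = 56.0 * 0.15 * 1000 = 8400 mg/h
Convert mg to kg: 8400 / 1e6 = 0.0084 kg/h

0.0084 kg/h


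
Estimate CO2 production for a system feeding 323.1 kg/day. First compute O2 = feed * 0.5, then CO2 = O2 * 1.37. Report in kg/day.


O2 = 323.1 * 0.5 = 161.55
CO2 = 161.55 * 1.37 = 221.3235

221.3235 kg/day


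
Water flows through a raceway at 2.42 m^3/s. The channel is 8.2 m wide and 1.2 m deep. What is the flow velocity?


Cross-sectional area = W * d = 8.2 * 1.2 = 9.84 m^2
Velocity = Q / A = 2.42 / 9.84 = 0.245935 m/s

0.245935 m/s


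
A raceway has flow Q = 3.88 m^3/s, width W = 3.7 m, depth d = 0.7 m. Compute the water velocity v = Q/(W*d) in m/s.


Cross-sectional area = W * d = 3.7 * 0.7 = 2.59 m^2
Velocity = Q / A = 3.88 / 2.59 = 1.49807 m/s

1.49807 m/s


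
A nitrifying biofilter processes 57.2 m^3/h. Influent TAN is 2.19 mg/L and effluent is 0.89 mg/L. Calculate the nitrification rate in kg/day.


Concentration drop: TAN_in - TAN_out = 2.19 - 0.89 = 1.3 mg/L
Hourly TAN removed = Q * dTAN = 57.2 m^3/h * 1.3 mg/L = 74.36 g/h  (m^3/h * mg/L = g/h)
Daily TAN removed = 74.36 * 24 = 1784.64 g/day
Convert to kg/day: 1784.64 / 1000 = 1.78464 kg/day

1.78464 kg/day


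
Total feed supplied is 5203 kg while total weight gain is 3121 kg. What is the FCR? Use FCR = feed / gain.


FCR = feed consumed / weight gained
FCR = 5203 kg / 3121 kg = 1.66709

1.66709


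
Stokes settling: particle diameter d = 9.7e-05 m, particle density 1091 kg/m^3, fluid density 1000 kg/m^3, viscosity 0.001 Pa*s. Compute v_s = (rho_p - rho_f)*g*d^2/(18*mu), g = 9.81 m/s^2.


Density difference: rho_p - rho_f = 1091 - 1000 = 91 kg/m^3
d^2 = (9.7e-05)^2 = 9.409e-09 m^2
Numerator = (rho_p - rho_f) * g * d^2 = 91 * 9.81 * 9.409e-09 = 8.3995084e-06
Denominator = 18 * mu = 18 * 0.001 = 0.018
v_s = 8.3995084e-06 / 0.018 = 4.66639e-04 m/s
Check: Re = rho_f * v_s * d / mu = 1000 * 4.66639e-04 * 9.7e-05 / 0.001 = 0.0453 < 1, so Stokes' law applies.

4.66639e-04 m/s


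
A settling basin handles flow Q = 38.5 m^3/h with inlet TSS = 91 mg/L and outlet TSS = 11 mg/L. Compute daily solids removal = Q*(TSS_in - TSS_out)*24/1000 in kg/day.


Concentration drop: TSS_in - TSS_out = 91 - 11 = 80 mg/L
Hourly solids removed = Q * dTSS = 38.5 m^3/h * 80 mg/L = 3080 g/h  (m^3/h * mg/L = g/h)
Daily solids removed = 3080 * 24 = 73920 g/day
Convert g to kg: 73920 / 1000 = 73.92 kg/day

73.92 kg/day


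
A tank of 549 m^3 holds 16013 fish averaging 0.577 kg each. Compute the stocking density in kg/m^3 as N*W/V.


Total biomass = 16013 fish * 0.577 kg = 9239.501 kg
Density = total biomass / volume = 9239.501 / 549 = 16.8297 kg/m^3

16.8297 kg/m^3


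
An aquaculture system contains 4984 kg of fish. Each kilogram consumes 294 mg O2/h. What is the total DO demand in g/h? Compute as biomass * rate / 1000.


Total O2 consumption (mg/h) = 4984 kg * 294 mg/(kg*h) = 1465296 mg/h
Convert to g/h: 1465296 / 1000 = 1465.296 g/h

1465.296 g/h


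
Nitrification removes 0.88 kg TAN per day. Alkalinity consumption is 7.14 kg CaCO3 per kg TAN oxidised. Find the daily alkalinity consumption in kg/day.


Alkalinity factor: 7.14 kg CaCO3 consumed per kg TAN nitrified
alk = 0.88 kg TAN * 7.14 = 6.2832 kg CaCO3/day

6.2832 kg CaCO3/day


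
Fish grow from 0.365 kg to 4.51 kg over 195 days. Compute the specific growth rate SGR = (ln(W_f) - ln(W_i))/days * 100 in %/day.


ln(W_f) = ln(4.51) = 1.5062972
ln(W_i) = ln(0.365) = -1.0078579
ln(W_f) - ln(W_i) = 1.5062972 - -1.0078579 = 2.5141551
SGR = 2.5141551 / 195 * 100 = 1.28931 %/day

1.28931 %/day


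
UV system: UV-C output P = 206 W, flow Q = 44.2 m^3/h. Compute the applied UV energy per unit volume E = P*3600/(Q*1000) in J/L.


Energy delivered per hour = 206 W * 3600 s = 741600 J/h
Volume treated per hour = 44.2 m^3/h * 1000 = 44200 L/h
dose = 741600 / 44200 = 16.7783 J/L

16.7783 J/L


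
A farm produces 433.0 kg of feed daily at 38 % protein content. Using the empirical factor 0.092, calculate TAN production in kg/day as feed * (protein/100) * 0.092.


Protein in feed = 433.0 * 38/100 = 164.54 kg/day
TAN = protein * 0.092 = 164.54 * 0.092 = 15.13768 kg/day

15.13768 kg/day


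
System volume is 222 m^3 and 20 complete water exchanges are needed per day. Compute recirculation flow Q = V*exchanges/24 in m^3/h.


Daily recirculation volume = 222 m^3 * 20 = 4440 m^3/day
Flow rate Q = daily volume / 24 h = 4440 / 24 = 185 m^3/h

185 m^3/h


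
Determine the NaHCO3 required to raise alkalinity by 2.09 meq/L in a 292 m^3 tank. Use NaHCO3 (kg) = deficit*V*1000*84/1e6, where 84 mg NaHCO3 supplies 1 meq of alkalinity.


Tank volume in L = 292 m^3 * 1000 = 292000 L
Total meq required = 2.09 meq/L * 292000 L = 610280 meq
NaHCO3 mass = 610280 meq * 84 mg/meq / 1e6 = 51.2635 kg

51.2635 kg


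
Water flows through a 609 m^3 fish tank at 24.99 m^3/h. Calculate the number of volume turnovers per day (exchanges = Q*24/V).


Daily flow volume = 24.99 m^3/h * 24 h = 599.76 m^3/day
Exchanges = daily flow / tank volume = 599.76 / 609 = 0.984828 exchanges/day

0.984828 exchanges/day


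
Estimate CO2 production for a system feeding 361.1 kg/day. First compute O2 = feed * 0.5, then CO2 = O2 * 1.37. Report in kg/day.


O2 = 361.1 * 0.5 = 180.55
CO2 = 180.55 * 1.37 = 247.3535

247.3535 kg/day


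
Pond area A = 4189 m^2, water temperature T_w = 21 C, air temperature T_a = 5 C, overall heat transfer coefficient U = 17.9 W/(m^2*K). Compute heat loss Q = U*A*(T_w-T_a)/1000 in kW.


Temperature difference dT = 21 - 5 = 16 K
Heat loss (W) = U * A * dT = 17.9 * 4189 * 16 = 1199729.6 W
Convert to kW: 1199729.6 / 1000 = 1199.7296 kW

1199.7296 kW


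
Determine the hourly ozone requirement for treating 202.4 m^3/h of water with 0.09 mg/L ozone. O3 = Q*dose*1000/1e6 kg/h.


O3 demand (mg/h) = Q * dose * 1000 = 202.4 * 0.09 * 1000 = 18216 mg/h
Convert mg to kg: 18216 / 1e6 = 0.018216 kg/h

0.018216 kg/h


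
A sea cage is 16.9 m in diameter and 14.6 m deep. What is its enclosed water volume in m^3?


r = d/2 = 16.9/2 = 8.45 m
Base area = pi*r^2 = pi*8.45^2 = 224.31757 m^2
Volume = 224.31757 * 14.6 = 3275.04 m^3

3275.04 m^3


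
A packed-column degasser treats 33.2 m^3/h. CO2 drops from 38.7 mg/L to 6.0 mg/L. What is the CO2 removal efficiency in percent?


CO2_out / CO2_in = 6.0 / 38.7 = 0.15503876
Fraction remaining = 0.15503876
efficiency = (1 - 0.15503876) * 100 = 84.4961 %

84.4961 %


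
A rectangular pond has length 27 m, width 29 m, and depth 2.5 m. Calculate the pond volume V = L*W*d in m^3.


Base area = L * W = 27 * 29 = 783 m^2
Volume = area * depth = 783 * 2.5 = 1957.5 m^3

1957.5 m^3


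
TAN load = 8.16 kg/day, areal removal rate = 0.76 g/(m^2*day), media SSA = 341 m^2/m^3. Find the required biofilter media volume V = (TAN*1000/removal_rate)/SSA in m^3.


A = 8.16*1000 / 0.76 = 10736.842 m^2
V = 10736.842 / 341 = 31.4863

31.4863 m^3


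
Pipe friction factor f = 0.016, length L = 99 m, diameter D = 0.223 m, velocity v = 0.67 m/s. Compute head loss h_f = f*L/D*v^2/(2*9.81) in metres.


v^2 = 0.67^2 = 0.4489 m^2/s^2
L/D = 99/0.223 = 443.94619
h_f = f*(L/D)*v^2/(2g) = 0.016 * 443.94619 * 0.4489 / 19.62 = 0.162518 m

0.162518 m


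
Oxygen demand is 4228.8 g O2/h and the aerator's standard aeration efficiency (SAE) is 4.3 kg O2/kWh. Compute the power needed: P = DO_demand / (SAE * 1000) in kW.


SAE in g O2/kWh = 4.3 * 1000 = 4300 g/kWh
P = DO_demand / SAE_g = 4228.8 / 4300 = 0.983442 kW

0.983442 kW


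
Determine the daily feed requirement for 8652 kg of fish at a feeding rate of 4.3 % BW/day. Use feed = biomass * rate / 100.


Feeding rate fraction = 4.3% / 100 = 0.043
Daily feed = 8652 kg * 0.043 = 372.036 kg/day

372.036 kg/day


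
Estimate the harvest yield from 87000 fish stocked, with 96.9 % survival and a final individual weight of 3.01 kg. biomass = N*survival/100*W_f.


Survivors = 87000 * 96.9/100 = 84303 fish
Harvest biomass = survivors * W_f = 84303 * 3.01 = 253752.03 kg

253752.03 kg


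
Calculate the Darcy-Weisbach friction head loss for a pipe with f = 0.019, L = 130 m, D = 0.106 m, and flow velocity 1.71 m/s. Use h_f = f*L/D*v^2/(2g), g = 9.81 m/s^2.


v^2 = 1.71^2 = 2.9241 m^2/s^2
L/D = 130/0.106 = 1226.4151
h_f = f*(L/D)*v^2/(2g) = 0.019 * 1226.4151 * 2.9241 / 19.62 = 3.47284 m

3.47284 m


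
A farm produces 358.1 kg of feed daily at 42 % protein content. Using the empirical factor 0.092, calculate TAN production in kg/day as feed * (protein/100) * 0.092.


Protein in feed = 358.1 * 42/100 = 150.402 kg/day
TAN = protein * 0.092 = 150.402 * 0.092 = 13.836984 kg/day

13.836984 kg/day


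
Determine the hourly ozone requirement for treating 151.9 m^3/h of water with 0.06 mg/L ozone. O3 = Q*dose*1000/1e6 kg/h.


O3 demand (mg/h) = Q * dose * 1000 = 151.9 * 0.06 * 1000 = 9114 mg/h
Convert mg to kg: 9114 / 1e6 = 0.009114 kg/h

0.009114 kg/h
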